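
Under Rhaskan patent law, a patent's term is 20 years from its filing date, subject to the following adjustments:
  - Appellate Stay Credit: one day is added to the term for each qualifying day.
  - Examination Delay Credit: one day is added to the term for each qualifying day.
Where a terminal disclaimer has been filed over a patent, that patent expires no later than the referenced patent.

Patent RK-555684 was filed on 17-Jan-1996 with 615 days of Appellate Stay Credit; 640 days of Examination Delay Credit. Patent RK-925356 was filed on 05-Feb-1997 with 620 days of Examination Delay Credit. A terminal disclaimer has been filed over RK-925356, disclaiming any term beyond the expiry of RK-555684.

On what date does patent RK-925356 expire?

2018-10-18

Natural term of RK-925356:
  Base: filing + 20 years → 5 February 2017.
  Examination Delay Credit: +620 days → 18 October 2018.
Expiry of referenced patent RK-555684:
  Base: filing + 20 years → 17 January 2016.
  Appellate Stay Credit: +615 days → 23 September 2017.
  Examination Delay Credit: +640 days → 25 June 2019.
Terminal disclaimer: RK-925356 expires on the earlier of 18 October 2018 and 25 June 2019.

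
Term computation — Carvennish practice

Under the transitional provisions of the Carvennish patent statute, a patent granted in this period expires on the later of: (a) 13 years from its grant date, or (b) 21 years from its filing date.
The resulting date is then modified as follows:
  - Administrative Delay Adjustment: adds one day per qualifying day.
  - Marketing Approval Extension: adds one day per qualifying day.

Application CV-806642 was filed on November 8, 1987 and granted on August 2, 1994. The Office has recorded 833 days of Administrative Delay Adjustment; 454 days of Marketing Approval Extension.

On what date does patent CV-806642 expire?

(a) grant + 13 years → 2 August 2007.
(b) filing + 21 years → 8 November 2008.
Later of the two: 8 November 2008.
Administrative Delay Adjustment: +833 days → 19 February 2011.
Marketing Approval Extension: +454 days → 18 May 2012.

May 18, 2012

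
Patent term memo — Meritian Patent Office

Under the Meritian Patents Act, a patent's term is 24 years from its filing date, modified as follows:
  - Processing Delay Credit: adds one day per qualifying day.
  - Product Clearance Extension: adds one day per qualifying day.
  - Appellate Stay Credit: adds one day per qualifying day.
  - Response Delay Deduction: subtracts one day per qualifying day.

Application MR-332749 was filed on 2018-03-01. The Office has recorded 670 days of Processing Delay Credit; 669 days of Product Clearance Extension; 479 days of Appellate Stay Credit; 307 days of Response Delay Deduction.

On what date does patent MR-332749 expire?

April 20, 2046

Base term: filing date + 24 years → 1 March 2042.
Processing Delay Credit: +670 days → 31 December 2043.
Product Clearance Extension: +669 days → 30 October 2045.
Appellate Stay Credit: +479 days → 21 February 2047.
Response Delay Deduction: −307 days → 20 April 2046.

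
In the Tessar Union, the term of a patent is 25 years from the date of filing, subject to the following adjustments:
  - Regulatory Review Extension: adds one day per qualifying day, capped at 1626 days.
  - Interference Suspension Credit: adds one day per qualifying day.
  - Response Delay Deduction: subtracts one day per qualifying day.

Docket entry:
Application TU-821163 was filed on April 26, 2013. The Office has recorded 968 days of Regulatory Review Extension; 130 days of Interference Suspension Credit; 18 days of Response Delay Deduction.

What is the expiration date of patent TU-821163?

Base term: filing date + 25 years → 26 April 2038.
Regulatory Review Extension: 968 days (within the 1626-day cap) → +968 days → 19 December 2040.
Interference Suspension Credit: +130 days → 28 April 2041.
Response Delay Deduction: −18 days → 10 April 2041.

April 10, 2041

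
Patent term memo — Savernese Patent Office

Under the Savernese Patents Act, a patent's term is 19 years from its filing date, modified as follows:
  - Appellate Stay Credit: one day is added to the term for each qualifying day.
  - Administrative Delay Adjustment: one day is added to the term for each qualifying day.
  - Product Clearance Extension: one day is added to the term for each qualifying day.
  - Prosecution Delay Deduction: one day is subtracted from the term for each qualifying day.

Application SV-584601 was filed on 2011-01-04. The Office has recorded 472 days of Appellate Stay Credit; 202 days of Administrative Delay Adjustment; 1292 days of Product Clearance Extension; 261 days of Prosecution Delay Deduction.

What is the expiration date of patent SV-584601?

Base term: filing date + 19 years → 4 January 2030.
Appellate Stay Credit: +472 days → 21 April 2031.
Administrative Delay Adjustment: +202 days → 9 November 2031.
Product Clearance Extension: +1292 days → 24 May 2035.
Prosecution Delay Deduction: −261 days → 5 September 2034.

2034-09-05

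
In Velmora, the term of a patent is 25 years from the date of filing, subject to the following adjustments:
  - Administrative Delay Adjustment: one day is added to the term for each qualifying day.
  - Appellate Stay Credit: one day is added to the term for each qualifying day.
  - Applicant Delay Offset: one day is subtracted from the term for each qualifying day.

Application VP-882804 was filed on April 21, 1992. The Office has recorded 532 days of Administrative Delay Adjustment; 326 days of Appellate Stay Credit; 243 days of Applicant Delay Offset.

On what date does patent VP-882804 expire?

Base term: filing date + 25 years → 21 April 2017.
Administrative Delay Adjustment: +532 days → 5 October 2018.
Appellate Stay Credit: +326 days → 27 August 2019.
Applicant Delay Offset: −243 days → 27 December 2018.

December 27, 2018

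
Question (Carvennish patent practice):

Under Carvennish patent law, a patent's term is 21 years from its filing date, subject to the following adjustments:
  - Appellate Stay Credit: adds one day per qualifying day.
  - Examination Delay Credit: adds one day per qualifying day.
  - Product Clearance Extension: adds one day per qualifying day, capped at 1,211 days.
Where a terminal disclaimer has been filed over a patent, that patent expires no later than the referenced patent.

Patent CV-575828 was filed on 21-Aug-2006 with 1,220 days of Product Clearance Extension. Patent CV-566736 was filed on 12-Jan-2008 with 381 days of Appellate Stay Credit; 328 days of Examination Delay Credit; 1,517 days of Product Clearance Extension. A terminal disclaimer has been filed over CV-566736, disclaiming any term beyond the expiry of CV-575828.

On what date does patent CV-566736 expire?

Natural term of CV-566736:
  Base: filing + 21 years → 12 January 2029.
  Appellate Stay Credit: +381 days → 28 January 2030.
  Examination Delay Credit: +328 days → 22 December 2030.
  Product Clearance Extension: 1517 days claimed exceeds the 1211-day cap, so +1211 days → 16 April 2034.
Expiry of referenced patent CV-575828:
  Base: filing + 21 years → 21 August 2027.
  Product Clearance Extension: 1220 days claimed exceeds the 1211-day cap, so +1211 days → 14 December 2030.
Terminal disclaimer: CV-566736 expires on the earlier of 16 April 2034 and 14 December 2030.

December 14, 2030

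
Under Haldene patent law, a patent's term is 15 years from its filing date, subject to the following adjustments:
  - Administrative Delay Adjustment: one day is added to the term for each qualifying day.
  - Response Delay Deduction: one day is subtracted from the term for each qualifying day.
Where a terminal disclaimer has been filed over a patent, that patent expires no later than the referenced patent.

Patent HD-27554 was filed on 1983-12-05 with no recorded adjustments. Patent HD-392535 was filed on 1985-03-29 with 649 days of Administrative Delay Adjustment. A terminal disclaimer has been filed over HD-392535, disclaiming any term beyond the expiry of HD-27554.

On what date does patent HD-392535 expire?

December 5, 1998

Natural term of HD-392535:
  Base: filing + 15 years → 29 March 2000.
  Administrative Delay Adjustment: +649 days → 7 January 2002.
Expiry of referenced patent HD-27554:
  Base: filing + 15 years → 5 December 1998.
Terminal disclaimer: HD-392535 expires on the earlier of 7 January 2002 and 5 December 1998.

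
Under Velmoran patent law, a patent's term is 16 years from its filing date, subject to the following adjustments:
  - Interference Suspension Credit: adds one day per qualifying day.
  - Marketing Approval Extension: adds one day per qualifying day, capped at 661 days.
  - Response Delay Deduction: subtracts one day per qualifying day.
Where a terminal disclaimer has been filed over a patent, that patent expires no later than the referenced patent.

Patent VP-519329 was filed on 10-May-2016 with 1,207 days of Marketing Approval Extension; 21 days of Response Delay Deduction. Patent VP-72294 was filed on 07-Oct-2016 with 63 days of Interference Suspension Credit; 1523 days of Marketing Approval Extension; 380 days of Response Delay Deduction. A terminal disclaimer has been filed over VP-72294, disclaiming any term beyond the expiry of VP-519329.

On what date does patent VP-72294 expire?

September 16, 2033

Natural term of VP-72294:
  Base: filing + 16 years → 7 October 2032.
  Interference Suspension Credit: +63 days → 9 December 2032.
  Marketing Approval Extension: 1523 days claimed exceeds the 661-day cap, so +661 days → 1 October 2034.
  Response Delay Deduction: −380 days → 16 September 2033.
Expiry of referenced patent VP-519329:
  Base: filing + 16 years → 10 May 2032.
  Marketing Approval Extension: 1207 days claimed exceeds the 661-day cap, so +661 days → 2 March 2034.
  Response Delay Deduction: −21 days → 9 February 2034.
Terminal disclaimer: VP-72294 expires on the earlier of 16 September 2033 and 9 February 2034.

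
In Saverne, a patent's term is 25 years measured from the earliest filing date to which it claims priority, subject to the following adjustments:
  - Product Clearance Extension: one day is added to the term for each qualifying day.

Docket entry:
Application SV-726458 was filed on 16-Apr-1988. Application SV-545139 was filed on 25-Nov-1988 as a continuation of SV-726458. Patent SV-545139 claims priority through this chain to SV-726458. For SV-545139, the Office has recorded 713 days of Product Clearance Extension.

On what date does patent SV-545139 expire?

Earliest priority filing: 16 April 1988.
Base term: 16 April 1988 + 25 years → 16 April 2013.
Product Clearance Extension: +713 days → 30 March 2015.

2015-03-30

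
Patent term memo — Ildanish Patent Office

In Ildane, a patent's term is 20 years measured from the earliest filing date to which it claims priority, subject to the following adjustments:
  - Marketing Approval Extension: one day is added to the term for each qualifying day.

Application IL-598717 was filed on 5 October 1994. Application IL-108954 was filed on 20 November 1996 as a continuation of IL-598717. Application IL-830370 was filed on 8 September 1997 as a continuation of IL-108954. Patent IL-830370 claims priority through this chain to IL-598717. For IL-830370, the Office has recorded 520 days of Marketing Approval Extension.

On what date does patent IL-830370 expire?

2016-03-08

Earliest priority filing: 5 October 1994.
Base term: 5 October 1994 + 20 years → 5 October 2014.
Marketing Approval Extension: +520 days → 8 March 2016.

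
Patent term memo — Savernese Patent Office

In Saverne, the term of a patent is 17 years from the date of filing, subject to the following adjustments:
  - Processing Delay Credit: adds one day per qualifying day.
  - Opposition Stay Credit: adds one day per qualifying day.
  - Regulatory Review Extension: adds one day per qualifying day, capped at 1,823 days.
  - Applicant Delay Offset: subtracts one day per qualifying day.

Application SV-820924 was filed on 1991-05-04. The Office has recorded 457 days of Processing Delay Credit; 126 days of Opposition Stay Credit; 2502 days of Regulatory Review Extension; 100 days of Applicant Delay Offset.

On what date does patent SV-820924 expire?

2014-08-27

Base term: filing date + 17 years → 4 May 2008.
Processing Delay Credit: +457 days → 4 August 2009.
Opposition Stay Credit: +126 days → 8 December 2009.
Regulatory Review Extension: 2502 days claimed exceeds the 1823-day cap, so +1823 days → 5 December 2014.
Applicant Delay Offset: −100 days → 27 August 2014.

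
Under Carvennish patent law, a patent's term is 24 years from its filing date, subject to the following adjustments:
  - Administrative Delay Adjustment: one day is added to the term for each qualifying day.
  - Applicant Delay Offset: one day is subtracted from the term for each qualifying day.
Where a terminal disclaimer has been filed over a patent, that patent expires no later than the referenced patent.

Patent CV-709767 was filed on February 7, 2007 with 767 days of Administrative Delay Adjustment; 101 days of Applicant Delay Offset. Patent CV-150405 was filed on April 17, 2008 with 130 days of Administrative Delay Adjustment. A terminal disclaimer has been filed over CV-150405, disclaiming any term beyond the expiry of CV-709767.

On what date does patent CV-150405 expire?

Natural term of CV-150405:
  Base: filing + 24 years → 17 April 2032.
  Administrative Delay Adjustment: +130 days → 25 August 2032.
Expiry of referenced patent CV-709767:
  Base: filing + 24 years → 7 February 2031.
  Administrative Delay Adjustment: +767 days → 15 March 2033.
  Applicant Delay Offset: −101 days → 4 December 2032.
Terminal disclaimer: CV-150405 expires on the earlier of 25 August 2032 and 4 December 2032.

August 25, 2032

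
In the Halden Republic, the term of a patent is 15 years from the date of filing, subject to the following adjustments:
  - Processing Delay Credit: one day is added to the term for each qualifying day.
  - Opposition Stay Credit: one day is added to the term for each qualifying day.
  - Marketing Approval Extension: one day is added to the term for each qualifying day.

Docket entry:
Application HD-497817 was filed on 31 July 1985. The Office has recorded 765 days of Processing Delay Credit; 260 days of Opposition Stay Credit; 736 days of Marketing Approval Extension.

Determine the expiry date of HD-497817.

Base term: filing date + 15 years → 31 July 2000.
Processing Delay Credit: +765 days → 4 September 2002.
Opposition Stay Credit: +260 days → 22 May 2003.
Marketing Approval Extension: +736 days → 27 May 2005.

2005-05-27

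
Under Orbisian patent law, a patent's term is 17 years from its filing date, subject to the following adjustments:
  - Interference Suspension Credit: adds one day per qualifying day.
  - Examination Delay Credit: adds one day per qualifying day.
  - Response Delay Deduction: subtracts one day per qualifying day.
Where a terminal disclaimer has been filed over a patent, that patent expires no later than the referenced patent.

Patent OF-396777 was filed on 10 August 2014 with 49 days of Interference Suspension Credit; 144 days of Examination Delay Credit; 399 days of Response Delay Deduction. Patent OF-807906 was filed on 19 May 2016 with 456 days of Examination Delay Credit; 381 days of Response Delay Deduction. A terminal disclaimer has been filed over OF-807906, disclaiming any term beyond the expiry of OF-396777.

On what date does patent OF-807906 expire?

Natural term of OF-807906:
  Base: filing + 17 years → 19 May 2033.
  Examination Delay Credit: +456 days → 18 August 2034.
  Response Delay Deduction: −381 days → 2 August 2033.
Expiry of referenced patent OF-396777:
  Base: filing + 17 years → 10 August 2031.
  Interference Suspension Credit: +49 days → 28 September 2031.
  Examination Delay Credit: +144 days → 19 February 2032.
  Response Delay Deduction: −399 days → 16 January 2031.
Terminal disclaimer: OF-807906 expires on the earlier of 2 August 2033 and 16 January 2031.

January 16, 2031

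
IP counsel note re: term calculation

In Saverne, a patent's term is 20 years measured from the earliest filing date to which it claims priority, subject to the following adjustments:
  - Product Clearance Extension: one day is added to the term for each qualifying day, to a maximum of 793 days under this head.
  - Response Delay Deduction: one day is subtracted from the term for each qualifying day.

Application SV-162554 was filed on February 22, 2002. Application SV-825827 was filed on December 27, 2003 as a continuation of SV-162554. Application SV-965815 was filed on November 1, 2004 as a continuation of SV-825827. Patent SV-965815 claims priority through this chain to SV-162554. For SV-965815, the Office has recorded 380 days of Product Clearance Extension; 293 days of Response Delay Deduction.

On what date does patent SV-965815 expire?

Earliest priority filing: 22 February 2002.
Base term: 22 February 2002 + 20 years → 22 February 2022.
Product Clearance Extension: 380 days (within the 793-day cap) → +380 days → 9 March 2023.
Response Delay Deduction: −293 days → 20 May 2022.

2022-05-20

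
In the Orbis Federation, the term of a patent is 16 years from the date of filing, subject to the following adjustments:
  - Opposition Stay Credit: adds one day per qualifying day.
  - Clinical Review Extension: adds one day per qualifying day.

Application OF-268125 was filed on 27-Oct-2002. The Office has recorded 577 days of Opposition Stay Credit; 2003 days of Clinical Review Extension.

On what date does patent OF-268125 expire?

2025-11-19

Base term: filing date + 16 years → 27 October 2018.
Opposition Stay Credit: +577 days → 26 May 2020.
Clinical Review Extension: +2003 days → 19 November 2025.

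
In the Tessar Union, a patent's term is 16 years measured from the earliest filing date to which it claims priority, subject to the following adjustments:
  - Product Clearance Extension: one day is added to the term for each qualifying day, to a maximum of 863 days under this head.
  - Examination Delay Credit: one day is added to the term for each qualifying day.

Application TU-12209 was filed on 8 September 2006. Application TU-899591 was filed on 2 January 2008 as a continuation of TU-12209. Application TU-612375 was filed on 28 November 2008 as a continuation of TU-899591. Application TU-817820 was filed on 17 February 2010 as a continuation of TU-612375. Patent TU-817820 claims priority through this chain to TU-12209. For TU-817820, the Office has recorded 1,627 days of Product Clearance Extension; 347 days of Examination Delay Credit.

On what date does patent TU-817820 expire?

Earliest priority filing: 8 September 2006.
Base term: 8 September 2006 + 16 years → 8 September 2022.
Product Clearance Extension: 1627 days claimed exceeds the 863-day cap, so +863 days → 18 January 2025.
Examination Delay Credit: +347 days → 31 December 2025.

December 31, 2025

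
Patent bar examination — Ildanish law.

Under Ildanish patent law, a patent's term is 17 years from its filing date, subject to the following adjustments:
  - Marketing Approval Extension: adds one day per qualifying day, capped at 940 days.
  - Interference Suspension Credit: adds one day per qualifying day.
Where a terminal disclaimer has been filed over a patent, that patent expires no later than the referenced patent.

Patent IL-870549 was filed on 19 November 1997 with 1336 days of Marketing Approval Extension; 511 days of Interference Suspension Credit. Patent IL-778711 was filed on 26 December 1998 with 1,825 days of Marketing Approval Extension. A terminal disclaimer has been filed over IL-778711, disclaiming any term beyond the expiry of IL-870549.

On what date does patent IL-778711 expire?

2018-07-23

Natural term of IL-778711:
  Base: filing + 17 years → 26 December 2015.
  Marketing Approval Extension: 1825 days claimed exceeds the 940-day cap, so +940 days → 23 July 2018.
Expiry of referenced patent IL-870549:
  Base: filing + 17 years → 19 November 2014.
  Marketing Approval Extension: 1336 days claimed exceeds the 940-day cap, so +940 days → 16 June 2017.
  Interference Suspension Credit: +511 days → 9 November 2018.
Terminal disclaimer: IL-778711 expires on the earlier of 23 July 2018 and 9 November 2018.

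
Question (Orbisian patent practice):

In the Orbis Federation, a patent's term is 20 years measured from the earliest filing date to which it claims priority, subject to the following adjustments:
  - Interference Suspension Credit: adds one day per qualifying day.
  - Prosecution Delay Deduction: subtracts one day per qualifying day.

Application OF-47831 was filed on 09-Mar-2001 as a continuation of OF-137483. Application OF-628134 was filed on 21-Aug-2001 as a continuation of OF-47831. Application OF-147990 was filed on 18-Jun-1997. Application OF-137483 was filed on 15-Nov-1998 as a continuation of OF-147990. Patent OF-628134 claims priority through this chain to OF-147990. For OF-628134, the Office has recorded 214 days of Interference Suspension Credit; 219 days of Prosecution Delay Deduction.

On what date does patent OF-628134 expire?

Earliest priority filing: 18 June 1997.
Base term: 18 June 1997 + 20 years → 18 June 2017.
Interference Suspension Credit: +214 days → 18 January 2018.
Prosecution Delay Deduction: −219 days → 13 June 2017.

June 13, 2017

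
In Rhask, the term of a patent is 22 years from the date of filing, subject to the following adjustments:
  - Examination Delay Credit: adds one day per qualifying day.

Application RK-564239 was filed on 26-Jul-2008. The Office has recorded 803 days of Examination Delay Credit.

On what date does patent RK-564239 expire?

2032-10-06

Base term: filing date + 22 years → 26 July 2030.
Examination Delay Credit: +803 days → 6 October 2032.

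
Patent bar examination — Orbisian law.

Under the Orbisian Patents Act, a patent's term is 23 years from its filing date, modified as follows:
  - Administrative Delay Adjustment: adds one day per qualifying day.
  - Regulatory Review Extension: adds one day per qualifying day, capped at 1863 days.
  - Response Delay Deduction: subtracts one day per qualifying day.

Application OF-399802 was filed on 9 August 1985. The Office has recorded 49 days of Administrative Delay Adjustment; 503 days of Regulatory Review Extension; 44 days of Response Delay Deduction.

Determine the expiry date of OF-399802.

Base term: filing date + 23 years → 9 August 2008.
Administrative Delay Adjustment: +49 days → 27 September 2008.
Regulatory Review Extension: 503 days (within the 1863-day cap) → +503 days → 12 February 2010.
Response Delay Deduction: −44 days → 30 December 2009.

December 30, 2009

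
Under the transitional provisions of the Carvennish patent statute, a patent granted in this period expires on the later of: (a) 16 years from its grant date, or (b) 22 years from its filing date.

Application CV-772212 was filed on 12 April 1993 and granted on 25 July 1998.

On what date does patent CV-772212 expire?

(a) grant + 16 years → 25 July 2014.
(b) filing + 22 years → 12 April 2015.
Later of the two: 12 April 2015.

April 12, 2015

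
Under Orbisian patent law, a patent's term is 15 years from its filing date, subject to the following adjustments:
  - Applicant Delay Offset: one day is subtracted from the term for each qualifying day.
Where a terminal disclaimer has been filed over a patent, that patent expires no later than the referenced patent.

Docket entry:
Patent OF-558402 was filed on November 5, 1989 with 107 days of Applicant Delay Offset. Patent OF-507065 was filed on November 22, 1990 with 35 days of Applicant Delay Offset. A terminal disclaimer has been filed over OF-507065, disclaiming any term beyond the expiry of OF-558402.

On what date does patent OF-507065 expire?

2004-07-21

Natural term of OF-507065:
  Base: filing + 15 years → 22 November 2005.
  Applicant Delay Offset: −35 days → 18 October 2005.
Expiry of referenced patent OF-558402:
  Base: filing + 15 years → 5 November 2004.
  Applicant Delay Offset: −107 days → 21 July 2004.
Terminal disclaimer: OF-507065 expires on the earlier of 18 October 2005 and 21 July 2004.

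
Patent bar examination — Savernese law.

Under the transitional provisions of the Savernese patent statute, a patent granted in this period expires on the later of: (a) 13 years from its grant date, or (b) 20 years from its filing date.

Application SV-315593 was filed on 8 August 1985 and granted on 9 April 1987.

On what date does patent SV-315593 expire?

(a) grant + 13 years → 9 April 2000.
(b) filing + 20 years → 8 August 2005.
Later of the two: 8 August 2005.

August 8, 2005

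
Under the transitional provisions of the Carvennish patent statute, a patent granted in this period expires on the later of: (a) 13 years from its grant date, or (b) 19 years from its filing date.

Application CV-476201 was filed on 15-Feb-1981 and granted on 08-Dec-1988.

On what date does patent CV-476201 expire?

December 8, 2001

(a) grant + 13 years → 8 December 2001.
(b) filing + 19 years → 15 February 2000.
Later of the two: 8 December 2001.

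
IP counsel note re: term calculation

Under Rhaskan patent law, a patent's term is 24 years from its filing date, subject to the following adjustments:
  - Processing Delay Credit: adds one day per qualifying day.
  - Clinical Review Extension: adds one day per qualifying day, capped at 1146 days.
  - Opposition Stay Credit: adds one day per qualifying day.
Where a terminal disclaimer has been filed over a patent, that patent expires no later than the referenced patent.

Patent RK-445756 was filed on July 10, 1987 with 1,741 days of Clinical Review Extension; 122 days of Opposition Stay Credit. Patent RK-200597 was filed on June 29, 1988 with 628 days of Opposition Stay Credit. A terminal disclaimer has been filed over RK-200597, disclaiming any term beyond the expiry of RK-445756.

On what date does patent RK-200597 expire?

2014-03-19

Natural term of RK-200597:
  Base: filing + 24 years → 29 June 2012.
  Opposition Stay Credit: +628 days → 19 March 2014.
Expiry of referenced patent RK-445756:
  Base: filing + 24 years → 10 July 2011.
  Clinical Review Extension: 1741 days claimed exceeds the 1146-day cap, so +1146 days → 29 August 2014.
  Opposition Stay Credit: +122 days → 29 December 2014.
Terminal disclaimer: RK-200597 expires on the earlier of 19 March 2014 and 29 December 2014.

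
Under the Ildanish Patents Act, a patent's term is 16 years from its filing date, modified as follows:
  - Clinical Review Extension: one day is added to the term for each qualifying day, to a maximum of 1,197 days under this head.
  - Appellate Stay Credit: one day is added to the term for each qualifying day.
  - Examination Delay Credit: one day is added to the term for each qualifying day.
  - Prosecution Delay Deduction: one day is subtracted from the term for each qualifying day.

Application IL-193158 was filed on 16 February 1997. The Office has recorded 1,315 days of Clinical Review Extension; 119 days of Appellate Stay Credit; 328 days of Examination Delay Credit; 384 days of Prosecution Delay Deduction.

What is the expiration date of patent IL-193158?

July 30, 2016

Base term: filing date + 16 years → 16 February 2013.
Clinical Review Extension: 1315 days claimed exceeds the 1197-day cap, so +1197 days → 28 May 2016.
Appellate Stay Credit: +119 days → 24 September 2016.
Examination Delay Credit: +328 days → 18 August 2017.
Prosecution Delay Deduction: −384 days → 30 July 2016.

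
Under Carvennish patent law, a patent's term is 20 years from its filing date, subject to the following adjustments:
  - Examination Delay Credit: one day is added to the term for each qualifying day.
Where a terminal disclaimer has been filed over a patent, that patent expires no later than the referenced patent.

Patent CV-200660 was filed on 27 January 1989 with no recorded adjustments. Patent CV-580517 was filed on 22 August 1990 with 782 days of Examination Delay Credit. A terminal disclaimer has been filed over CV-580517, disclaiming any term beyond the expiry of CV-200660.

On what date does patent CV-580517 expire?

Natural term of CV-580517:
  Base: filing + 20 years → 22 August 2010.
  Examination Delay Credit: +782 days → 12 October 2012.
Expiry of referenced patent CV-200660:
  Base: filing + 20 years → 27 January 2009.
Terminal disclaimer: CV-580517 expires on the earlier of 12 October 2012 and 27 January 2009.

January 27, 2009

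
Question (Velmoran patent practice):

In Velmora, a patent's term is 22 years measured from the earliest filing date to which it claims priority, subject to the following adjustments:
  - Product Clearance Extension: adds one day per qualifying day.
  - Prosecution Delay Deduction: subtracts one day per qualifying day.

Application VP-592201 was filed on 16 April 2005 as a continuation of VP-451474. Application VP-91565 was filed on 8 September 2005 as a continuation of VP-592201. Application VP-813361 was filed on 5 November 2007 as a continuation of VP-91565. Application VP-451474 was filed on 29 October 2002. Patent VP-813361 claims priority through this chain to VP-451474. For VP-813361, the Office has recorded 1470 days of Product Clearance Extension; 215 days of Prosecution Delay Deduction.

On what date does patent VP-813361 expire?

April 6, 2028

Earliest priority filing: 29 October 2002.
Base term: 29 October 2002 + 22 years → 29 October 2024.
Product Clearance Extension: +1470 days → 7 November 2028.
Prosecution Delay Deduction: −215 days → 6 April 2028.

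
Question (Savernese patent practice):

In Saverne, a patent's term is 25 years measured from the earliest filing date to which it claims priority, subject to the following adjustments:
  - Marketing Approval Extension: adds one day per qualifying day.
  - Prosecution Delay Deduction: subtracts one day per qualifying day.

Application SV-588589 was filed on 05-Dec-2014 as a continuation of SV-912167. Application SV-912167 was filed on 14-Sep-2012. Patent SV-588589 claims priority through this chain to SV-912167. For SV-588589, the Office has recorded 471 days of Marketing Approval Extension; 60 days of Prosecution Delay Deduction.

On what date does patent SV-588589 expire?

Earliest priority filing: 14 September 2012.
Base term: 14 September 2012 + 25 years → 14 September 2037.
Marketing Approval Extension: +471 days → 29 December 2038.
Prosecution Delay Deduction: −60 days → 30 October 2038.

2038-10-30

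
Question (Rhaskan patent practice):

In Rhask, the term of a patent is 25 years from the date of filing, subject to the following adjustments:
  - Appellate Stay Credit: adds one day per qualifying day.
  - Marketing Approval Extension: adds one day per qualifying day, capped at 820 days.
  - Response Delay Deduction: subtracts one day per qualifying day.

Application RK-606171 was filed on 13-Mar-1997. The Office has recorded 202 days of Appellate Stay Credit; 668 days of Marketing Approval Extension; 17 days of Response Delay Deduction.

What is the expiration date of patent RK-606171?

July 13, 2024

Base term: filing date + 25 years → 13 March 2022.
Appellate Stay Credit: +202 days → 1 October 2022.
Marketing Approval Extension: 668 days (within the 820-day cap) → +668 days → 30 July 2024.
Response Delay Deduction: −17 days → 13 July 2024.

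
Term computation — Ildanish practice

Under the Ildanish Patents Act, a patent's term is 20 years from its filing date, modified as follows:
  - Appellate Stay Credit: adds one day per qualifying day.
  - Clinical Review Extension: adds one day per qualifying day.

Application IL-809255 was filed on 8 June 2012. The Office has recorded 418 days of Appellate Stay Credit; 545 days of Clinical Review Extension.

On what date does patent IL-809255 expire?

2035-01-27

Base term: filing date + 20 years → 8 June 2032.
Appellate Stay Credit: +418 days → 31 July 2033.
Clinical Review Extension: +545 days → 27 January 2035.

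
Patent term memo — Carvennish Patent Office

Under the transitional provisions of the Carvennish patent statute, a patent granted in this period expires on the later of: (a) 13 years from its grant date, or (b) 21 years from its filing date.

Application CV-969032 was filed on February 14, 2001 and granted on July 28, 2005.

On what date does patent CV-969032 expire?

February 14, 2022

(a) grant + 13 years → 28 July 2018.
(b) filing + 21 years → 14 February 2022.
Later of the two: 14 February 2022.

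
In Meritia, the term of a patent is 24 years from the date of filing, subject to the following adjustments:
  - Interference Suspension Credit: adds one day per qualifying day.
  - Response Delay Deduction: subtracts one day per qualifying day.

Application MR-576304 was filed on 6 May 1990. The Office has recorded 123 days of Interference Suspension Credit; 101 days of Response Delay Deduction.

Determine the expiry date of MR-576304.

2014-05-28

Base term: filing date + 24 years → 6 May 2014.
Interference Suspension Credit: +123 days → 6 September 2014.
Response Delay Deduction: −101 days → 28 May 2014.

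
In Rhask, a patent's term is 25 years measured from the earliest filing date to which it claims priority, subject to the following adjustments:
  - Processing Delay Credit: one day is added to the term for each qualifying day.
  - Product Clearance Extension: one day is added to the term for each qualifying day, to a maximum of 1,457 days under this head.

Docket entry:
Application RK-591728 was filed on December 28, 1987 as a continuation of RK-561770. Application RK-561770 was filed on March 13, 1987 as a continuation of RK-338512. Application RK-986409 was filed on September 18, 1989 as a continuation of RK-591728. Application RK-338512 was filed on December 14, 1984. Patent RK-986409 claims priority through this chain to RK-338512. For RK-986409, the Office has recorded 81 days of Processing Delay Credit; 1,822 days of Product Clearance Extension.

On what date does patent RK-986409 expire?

Earliest priority filing: 14 December 1984.
Base term: 14 December 1984 + 25 years → 14 December 2009.
Processing Delay Credit: +81 days → 5 March 2010.
Product Clearance Extension: 1822 days claimed exceeds the 1457-day cap, so +1457 days → 1 March 2014.

2014-03-01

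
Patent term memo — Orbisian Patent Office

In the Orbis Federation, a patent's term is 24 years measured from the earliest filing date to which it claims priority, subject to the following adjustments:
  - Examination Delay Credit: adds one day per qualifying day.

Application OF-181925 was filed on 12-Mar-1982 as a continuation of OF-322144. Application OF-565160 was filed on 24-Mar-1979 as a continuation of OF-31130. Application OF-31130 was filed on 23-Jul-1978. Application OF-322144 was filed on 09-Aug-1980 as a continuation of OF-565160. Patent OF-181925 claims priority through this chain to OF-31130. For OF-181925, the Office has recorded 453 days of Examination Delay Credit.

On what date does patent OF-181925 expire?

Earliest priority filing: 23 July 1978.
Base term: 23 July 1978 + 24 years → 23 July 2002.
Examination Delay Credit: +453 days → 19 October 2003.

2003-10-19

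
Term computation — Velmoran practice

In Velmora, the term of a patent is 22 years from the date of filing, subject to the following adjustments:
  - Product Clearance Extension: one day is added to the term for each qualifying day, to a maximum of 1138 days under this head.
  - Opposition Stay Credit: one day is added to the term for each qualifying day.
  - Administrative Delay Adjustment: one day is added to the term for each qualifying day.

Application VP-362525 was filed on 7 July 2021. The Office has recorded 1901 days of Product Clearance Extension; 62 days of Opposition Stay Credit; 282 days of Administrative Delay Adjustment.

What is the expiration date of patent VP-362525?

Base term: filing date + 22 years → 7 July 2043.
Product Clearance Extension: 1901 days claimed exceeds the 1138-day cap, so +1138 days → 18 August 2046.
Opposition Stay Credit: +62 days → 19 October 2046.
Administrative Delay Adjustment: +282 days → 28 July 2047.

2047-07-28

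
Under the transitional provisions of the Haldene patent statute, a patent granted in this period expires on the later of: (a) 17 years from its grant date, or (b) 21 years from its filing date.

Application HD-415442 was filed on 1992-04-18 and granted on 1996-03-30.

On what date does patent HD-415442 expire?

(a) grant + 17 years → 30 March 2013.
(b) filing + 21 years → 18 April 2013.
Later of the two: 18 April 2013.

2013-04-18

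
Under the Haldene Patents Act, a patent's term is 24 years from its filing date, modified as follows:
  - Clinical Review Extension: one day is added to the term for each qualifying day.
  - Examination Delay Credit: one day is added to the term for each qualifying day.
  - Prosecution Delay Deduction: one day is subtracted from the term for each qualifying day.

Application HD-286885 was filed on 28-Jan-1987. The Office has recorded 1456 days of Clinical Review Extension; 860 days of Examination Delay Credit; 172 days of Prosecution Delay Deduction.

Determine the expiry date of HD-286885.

Base term: filing date + 24 years → 28 January 2011.
Clinical Review Extension: +1456 days → 23 January 2015.
Examination Delay Credit: +860 days → 1 June 2017.
Prosecution Delay Deduction: −172 days → 11 December 2016.

December 11, 2016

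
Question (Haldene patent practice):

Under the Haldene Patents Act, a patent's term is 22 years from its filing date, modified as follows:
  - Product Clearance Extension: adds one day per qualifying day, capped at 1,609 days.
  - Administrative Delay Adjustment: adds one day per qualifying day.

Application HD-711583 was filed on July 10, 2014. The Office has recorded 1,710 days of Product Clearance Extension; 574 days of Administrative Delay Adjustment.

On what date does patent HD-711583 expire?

Base term: filing date + 22 years → 10 July 2036.
Product Clearance Extension: 1710 days claimed exceeds the 1609-day cap, so +1609 days → 5 December 2040.
Administrative Delay Adjustment: +574 days → 2 July 2042.

2042-07-02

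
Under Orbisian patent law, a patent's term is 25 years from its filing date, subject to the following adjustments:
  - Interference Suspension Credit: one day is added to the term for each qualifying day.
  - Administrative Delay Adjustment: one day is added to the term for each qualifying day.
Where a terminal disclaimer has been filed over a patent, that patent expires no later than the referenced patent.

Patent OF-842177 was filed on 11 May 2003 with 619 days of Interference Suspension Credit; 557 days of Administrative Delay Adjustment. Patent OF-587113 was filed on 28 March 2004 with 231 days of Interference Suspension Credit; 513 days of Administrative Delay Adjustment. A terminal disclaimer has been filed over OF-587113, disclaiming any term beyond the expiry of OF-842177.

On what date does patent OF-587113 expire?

2031-04-11

Natural term of OF-587113:
  Base: filing + 25 years → 28 March 2029.
  Interference Suspension Credit: +231 days → 14 November 2029.
  Administrative Delay Adjustment: +513 days → 11 April 2031.
Expiry of referenced patent OF-842177:
  Base: filing + 25 years → 11 May 2028.
  Interference Suspension Credit: +619 days → 20 January 2030.
  Administrative Delay Adjustment: +557 days → 31 July 2031.
Terminal disclaimer: OF-587113 expires on the earlier of 11 April 2031 and 31 July 2031.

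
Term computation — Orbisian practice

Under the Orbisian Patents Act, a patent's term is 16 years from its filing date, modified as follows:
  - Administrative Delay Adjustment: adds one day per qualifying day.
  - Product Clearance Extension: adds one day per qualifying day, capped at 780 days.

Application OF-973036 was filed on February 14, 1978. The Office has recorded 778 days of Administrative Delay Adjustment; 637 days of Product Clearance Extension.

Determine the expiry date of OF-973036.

Base term: filing date + 16 years → 14 February 1994.
Administrative Delay Adjustment: +778 days → 2 April 1996.
Product Clearance Extension: 637 days (within the 780-day cap) → +637 days → 30 December 1997.

1997-12-30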